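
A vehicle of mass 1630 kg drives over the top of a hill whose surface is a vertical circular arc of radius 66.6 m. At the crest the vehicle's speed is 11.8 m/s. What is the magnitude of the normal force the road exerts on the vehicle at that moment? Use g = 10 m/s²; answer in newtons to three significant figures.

At the crest the centripetal acceleration points downward (toward the centre of the arc), so mg − N = mv²/r.
N = m(g − v²/r) = 1630 × (10.0 − (11.8)²/66.6) = 1630 × (10.0 − 2.091) = 1630 × 7.909 = 12890 N.

12900 N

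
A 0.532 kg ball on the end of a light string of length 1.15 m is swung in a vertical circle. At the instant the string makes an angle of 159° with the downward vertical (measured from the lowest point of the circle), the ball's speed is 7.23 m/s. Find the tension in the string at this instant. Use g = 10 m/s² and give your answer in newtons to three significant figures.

Take the radial direction toward the centre of the circle as positive. The component of the weight along the string toward the centre is −mg cos φ (φ measured from the bottom), so Newton's second law along the string gives T − mg cos φ = m v²/r.
cos 159° = -0.9336, so T = m(v²/r + g cos φ) = 0.532 × ((7.23)²/1.15 + 10.0 × -0.9336) = 0.532 × (45.45 + (-9.336)) = 0.532 × 36.12 = 19.22 N.

19.2 N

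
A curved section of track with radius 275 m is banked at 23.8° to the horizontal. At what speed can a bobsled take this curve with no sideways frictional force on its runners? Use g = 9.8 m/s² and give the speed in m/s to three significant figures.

34.5 m/s

On a frictionless banked curve, N sinθ = mv²/r and N cosθ = mg, so tanθ = v²/(rg).
v = √(r g tanθ) = √(275 × 9.8 × tan 23.8°) = √(275 × 9.8 × 0.4411) = √1189 = 34.48 m/s.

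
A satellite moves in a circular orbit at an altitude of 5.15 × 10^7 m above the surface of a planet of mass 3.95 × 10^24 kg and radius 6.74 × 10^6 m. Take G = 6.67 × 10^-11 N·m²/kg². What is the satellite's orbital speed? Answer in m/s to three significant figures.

Orbital radius r = R + h = 6.74 × 10^6 + 5.15 × 10^7 = 5.824 × 10^7 m.
Gravity supplies the centripetal force: G M m / r² = m v² / r, so v = √(GM/r).
v = √(6.67 × 10^-11 × 3.95 × 10^24 / 5.824 × 10^7) = √(4.524 × 10^6) = 2127 m/s.

2130 m/s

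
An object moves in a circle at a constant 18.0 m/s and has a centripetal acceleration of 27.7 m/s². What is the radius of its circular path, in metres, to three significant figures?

a_c = v²/r ⇒ r = v²/a_c = (18.0)²/27.7 = 324.0/27.7 = 11.70 m.

11.7 m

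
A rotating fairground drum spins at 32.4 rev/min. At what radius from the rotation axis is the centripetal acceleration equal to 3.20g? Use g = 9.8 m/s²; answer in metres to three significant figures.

ω = 32.4 rev/min × 2π/60 = 3.393 rad/s.
a_c = ω²r = 3.20g ⇒ r = 3.20 × 9.8 / (3.393)² = 31.36/11.51 = 2.724 m.

2.72 m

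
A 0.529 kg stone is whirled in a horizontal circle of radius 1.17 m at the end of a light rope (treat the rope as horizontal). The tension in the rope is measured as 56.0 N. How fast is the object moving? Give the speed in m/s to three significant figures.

T = m v²/r ⇒ v = √(T r / m) = √(56.0 × 1.17 / 0.529) = √123.9 = 11.13 m/s.

11.1 m/s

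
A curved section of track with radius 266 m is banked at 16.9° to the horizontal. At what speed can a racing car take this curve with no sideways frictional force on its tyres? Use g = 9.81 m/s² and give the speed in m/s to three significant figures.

28.2 m/s

On a frictionless banked curve, N sinθ = mv²/r and N cosθ = mg, so tanθ = v²/(rg).
v = √(r g tanθ) = √(266 × 9.81 × tan 16.9°) = √(266 × 9.81 × 0.3038) = √792.8 = 28.16 m/s.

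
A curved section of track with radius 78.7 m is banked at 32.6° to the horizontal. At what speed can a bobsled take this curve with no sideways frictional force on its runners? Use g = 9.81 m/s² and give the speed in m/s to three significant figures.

22.2 m/s

On a frictionless banked curve, N sinθ = mv²/r and N cosθ = mg, so tanθ = v²/(rg).
v = √(r g tanθ) = √(78.7 × 9.81 × tan 32.6°) = √(78.7 × 9.81 × 0.6395) = √493.7 = 22.22 m/s.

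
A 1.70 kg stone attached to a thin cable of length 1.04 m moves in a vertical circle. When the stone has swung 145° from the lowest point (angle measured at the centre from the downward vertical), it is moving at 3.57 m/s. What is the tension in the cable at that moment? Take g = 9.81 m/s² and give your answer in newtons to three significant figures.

7.17 N

Take the radial direction toward the centre of the circle as positive. The component of the weight along the string toward the centre is −mg cos φ (φ measured from the bottom), so Newton's second law along the string gives T − mg cos φ = m v²/r.
cos 145° = -0.8192, so T = m(v²/r + g cos φ) = 1.70 × ((3.57)²/1.04 + 9.81 × -0.8192) = 1.70 × (12.25 + (-8.036)) = 1.70 × 4.219 = 7.172 N.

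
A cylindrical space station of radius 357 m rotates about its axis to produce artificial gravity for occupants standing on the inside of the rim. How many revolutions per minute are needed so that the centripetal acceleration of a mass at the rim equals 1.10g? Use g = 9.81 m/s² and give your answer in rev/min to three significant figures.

Require ω²r = 1.10g, so ω = √(1.10 × 9.81/357) = 0.1739 rad/s.
In rev/min: ω × 60/(2π) = 0.1739 × 60/(2π) = 1.660 rev/min.

1.66 rev/min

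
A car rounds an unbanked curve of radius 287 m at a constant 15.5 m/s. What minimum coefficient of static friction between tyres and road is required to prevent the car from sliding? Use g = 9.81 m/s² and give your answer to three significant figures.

0.0853

Friction provides the centripetal force: μ_s m g = m v²/r, so μ_s = v²/(g r) = (15.50)²/(9.81 × 287) = 240.2/2815 = 0.08533.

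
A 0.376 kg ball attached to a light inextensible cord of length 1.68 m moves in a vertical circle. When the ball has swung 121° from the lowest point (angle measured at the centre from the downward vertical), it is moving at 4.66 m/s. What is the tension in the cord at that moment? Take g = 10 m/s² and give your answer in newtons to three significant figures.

2.92 N

Take the radial direction toward the centre of the circle as positive. The component of the weight along the string toward the centre is −mg cos φ (φ measured from the bottom), so Newton's second law along the string gives T − mg cos φ = m v²/r.
cos 121° = -0.5150, so T = m(v²/r + g cos φ) = 0.376 × ((4.66)²/1.68 + 10.0 × -0.5150) = 0.376 × (12.93 + (-5.150)) = 0.376 × 7.776 = 2.924 N.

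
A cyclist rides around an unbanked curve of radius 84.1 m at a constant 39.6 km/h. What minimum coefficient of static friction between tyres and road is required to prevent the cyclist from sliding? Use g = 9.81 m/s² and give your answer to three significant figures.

0.147

v = 39.6/3.6 = 11.00 m/s.
Friction provides the centripetal force: μ_s m g = m v²/r, so μ_s = v²/(g r) = (11.00)²/(9.81 × 84.1) = 121.0/825.0 = 0.1467.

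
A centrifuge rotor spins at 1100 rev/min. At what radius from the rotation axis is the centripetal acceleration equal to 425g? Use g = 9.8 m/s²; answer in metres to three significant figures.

0.314 m

ω = 1100 rev/min × 2π/60 = 115.2 rad/s.
a_c = ω²r = 425g ⇒ r = 425 × 9.8 / (115.2)² = 4165/13270 = 0.3139 m.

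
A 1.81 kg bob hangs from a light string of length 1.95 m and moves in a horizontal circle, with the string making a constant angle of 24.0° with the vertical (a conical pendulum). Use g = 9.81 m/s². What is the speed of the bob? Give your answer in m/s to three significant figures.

The radius of the circle is r = L sinθ = 1.95 × sin 24.0° = 0.7931 m.
Horizontally T sinθ = mv²/r and vertically T cosθ = mg, so tanθ = v²/(rg).
v = √(r g tanθ) = √(0.7931 × 9.81 × 0.4452) = √3.464 = 1.861 m/s.

1.86 m/s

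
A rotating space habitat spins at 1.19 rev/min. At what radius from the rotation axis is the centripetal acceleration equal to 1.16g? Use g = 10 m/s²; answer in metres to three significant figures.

747 m

ω = 1.19 rev/min × 2π/60 = 0.1246 rad/s.
a_c = ω²r = 1.16g ⇒ r = 1.16 × 10.0 / (0.1246)² = 11.60/0.01553 = 747.0 m.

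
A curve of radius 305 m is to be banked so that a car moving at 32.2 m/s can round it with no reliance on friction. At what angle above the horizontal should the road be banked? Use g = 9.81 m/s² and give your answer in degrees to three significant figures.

19.1°

With no friction, the horizontal component of the normal force provides the centripetal force: N sinθ = mv²/r, while N cosθ = mg vertically.
Dividing: tanθ = v²/(r g) = (32.2)²/(305 × 9.81) = 1037/2992 = 0.3465.
θ = arctan(0.3465) = 19.11°.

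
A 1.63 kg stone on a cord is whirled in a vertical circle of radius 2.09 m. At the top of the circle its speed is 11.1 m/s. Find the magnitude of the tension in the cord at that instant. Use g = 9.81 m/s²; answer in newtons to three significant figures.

At the top, both T and the weight mg point inward (toward the centre), so T + mg = mv²/r.
T = m(v²/r − g) = 1.63 × ((11.1)²/2.09 − 9.81) = 1.63 × (58.95 − 9.81) = 1.63 × 49.14 = 80.10 N.

80.1 N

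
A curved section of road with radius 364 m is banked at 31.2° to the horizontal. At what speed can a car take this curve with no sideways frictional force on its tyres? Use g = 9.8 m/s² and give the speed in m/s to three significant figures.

On a frictionless banked curve, N sinθ = mv²/r and N cosθ = mg, so tanθ = v²/(rg).
v = √(r g tanθ) = √(364 × 9.8 × tan 31.2°) = √(364 × 9.8 × 0.6056) = √2160 = 46.48 m/s.

46.5 m/s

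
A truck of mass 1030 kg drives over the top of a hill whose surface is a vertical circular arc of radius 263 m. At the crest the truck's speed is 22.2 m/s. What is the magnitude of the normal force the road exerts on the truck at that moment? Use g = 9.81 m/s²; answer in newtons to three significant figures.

At the crest the centripetal acceleration points downward (toward the centre of the arc), so mg − N = mv²/r.
N = m(g − v²/r) = 1030 × (9.81 − (22.2)²/263) = 1030 × (9.81 − 1.874) = 1030 × 7.936 = 8174 N.

8170 N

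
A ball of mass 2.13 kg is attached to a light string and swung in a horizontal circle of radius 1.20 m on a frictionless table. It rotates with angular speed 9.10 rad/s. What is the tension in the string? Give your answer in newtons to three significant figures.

212 N

v = ωr = 9.10 × 1.20 = 10.92 m/s.
The tension is the only horizontal force, so it supplies the full centripetal force: T = m v²/r = 2.13 × (10.92)²/1.20 = 2.13 × 119.2/1.20 = 211.7 N.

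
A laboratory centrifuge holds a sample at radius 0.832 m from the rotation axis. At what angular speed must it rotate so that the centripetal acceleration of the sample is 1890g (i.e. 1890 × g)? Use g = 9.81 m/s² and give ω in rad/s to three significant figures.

149 rad/s

Centripetal acceleration a_c = ω²r. Setting ω²r = 1890g:
ω = √(1890g / r) = √(1890 × 9.81 / 0.832) = √22280 = 149.3 rad/s.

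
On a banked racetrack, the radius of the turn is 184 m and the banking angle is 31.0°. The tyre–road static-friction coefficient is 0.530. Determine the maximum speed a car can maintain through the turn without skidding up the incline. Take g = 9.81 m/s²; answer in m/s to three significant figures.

54.7 m/s

At the maximum speed, friction acts down the slope at its limiting value f = μN. Radially (horizontal, toward centre): N sinθ + μN cosθ = mv²/r. Vertically: N cosθ − μN sinθ = mg.
Dividing: v² = r g (sinθ + μcosθ)/(cosθ − μsinθ).
sinθ + μcosθ = 0.5150 + 0.530×0.8572 = 0.9693; cosθ − μsinθ = 0.8572 − 0.530×0.5150 = 0.5842.
v² = 184 × 9.81 × 0.9693/0.5842 = 2995 m²/s², so v = 54.73 m/s.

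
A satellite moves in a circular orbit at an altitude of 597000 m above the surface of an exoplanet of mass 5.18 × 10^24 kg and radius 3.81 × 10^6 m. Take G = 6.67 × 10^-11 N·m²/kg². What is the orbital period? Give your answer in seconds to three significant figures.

r = R + h = 3.81 × 10^6 + 597000 = 4.407 × 10^6 m. Gravity provides the centripetal force: G M m / r² = m v² / r ⇒ v = √(GM/r) = 8854 m/s.
T = 2πr/v = 2π × 4.407 × 10^6 / 8854 = 3127 s.

3130 s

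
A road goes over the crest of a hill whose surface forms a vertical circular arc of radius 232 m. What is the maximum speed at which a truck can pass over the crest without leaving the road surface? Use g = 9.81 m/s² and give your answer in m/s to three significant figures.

47.7 m/s

At the crest the centre of the circle is below the truck, so the net downward (centripetal) force is mg − N = mv²/r.
The truck leaves the road when N → 0, giving v_max = √(g r) = √(9.81 × 232) = 47.71 m/s.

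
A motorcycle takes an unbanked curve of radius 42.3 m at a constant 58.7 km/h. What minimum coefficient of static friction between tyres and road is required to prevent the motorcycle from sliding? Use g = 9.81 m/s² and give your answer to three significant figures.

v = 58.7/3.6 = 16.31 m/s.
Friction provides the centripetal force: μ_s m g = m v²/r, so μ_s = v²/(g r) = (16.31)²/(9.81 × 42.3) = 265.9/415.0 = 0.6407.

0.641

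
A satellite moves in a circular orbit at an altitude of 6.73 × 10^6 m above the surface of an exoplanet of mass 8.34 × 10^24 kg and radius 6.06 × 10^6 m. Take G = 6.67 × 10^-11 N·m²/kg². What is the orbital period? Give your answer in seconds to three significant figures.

r = R + h = 6.06 × 10^6 + 6.73 × 10^6 = 1.279 × 10^7 m. Gravity provides the centripetal force: G M m / r² = m v² / r ⇒ v = √(GM/r) = 6595 m/s.
T = 2πr/v = 2π × 1.279 × 10^7 / 6595 = 12190 s.

12200 s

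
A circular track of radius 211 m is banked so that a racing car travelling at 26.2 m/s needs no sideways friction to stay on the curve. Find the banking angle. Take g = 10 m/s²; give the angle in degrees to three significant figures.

18.0°

For a frictionless banked turn: horizontally N sinθ = mv²/r and vertically N cosθ = mg.
Dividing: tanθ = v²/(r g) = (26.2)²/(211 × 10.0) = 686.4/2110 = 0.3253.
θ = arctan(0.3253) = 18.02°.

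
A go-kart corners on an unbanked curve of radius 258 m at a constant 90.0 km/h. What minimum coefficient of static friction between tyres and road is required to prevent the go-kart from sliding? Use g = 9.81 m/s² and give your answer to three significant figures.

v = 90.0/3.6 = 25.00 m/s.
Friction provides the centripetal force: μ_s m g = m v²/r, so μ_s = v²/(g r) = (25.00)²/(9.81 × 258) = 625.0/2531 = 0.2469.

0.247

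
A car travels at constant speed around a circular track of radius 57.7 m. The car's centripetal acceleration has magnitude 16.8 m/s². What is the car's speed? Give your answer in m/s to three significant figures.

31.1 m/s

a_c = v²/r ⇒ v = √(a_c · r) = √(16.8 × 57.7) = √969.4 = 31.13 m/s.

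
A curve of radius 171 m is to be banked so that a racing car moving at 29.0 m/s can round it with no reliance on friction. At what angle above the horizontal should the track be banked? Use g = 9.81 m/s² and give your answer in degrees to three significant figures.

With no friction, the horizontal component of the normal force provides the centripetal force: N sinθ = mv²/r, while N cosθ = mg vertically.
Dividing: tanθ = v²/(r g) = (29.0)²/(171 × 9.81) = 841.0/1678 = 0.5013.
θ = arctan(0.5013) = 26.63°.

26.6°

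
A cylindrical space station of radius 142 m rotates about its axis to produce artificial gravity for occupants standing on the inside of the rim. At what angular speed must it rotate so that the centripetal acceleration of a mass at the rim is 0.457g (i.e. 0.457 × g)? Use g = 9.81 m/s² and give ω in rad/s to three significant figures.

0.178 rad/s

Centripetal acceleration a_c = ω²r. Setting ω²r = 0.457g:
ω = √(0.457g / r) = √(0.457 × 9.81 / 142) = √0.03157 = 0.1777 rad/s.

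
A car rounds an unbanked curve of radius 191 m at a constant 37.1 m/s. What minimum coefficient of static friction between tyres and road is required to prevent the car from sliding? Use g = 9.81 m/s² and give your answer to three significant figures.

Friction provides the centripetal force: μ_s m g = m v²/r, so μ_s = v²/(g r) = (37.10)²/(9.81 × 191) = 1376/1874 = 0.7346.

0.735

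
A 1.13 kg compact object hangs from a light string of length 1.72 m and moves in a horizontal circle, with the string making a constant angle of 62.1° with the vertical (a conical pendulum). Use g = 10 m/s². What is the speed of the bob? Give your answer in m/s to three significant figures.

The radius of the circle is r = L sinθ = 1.72 × sin 62.1° = 1.520 m.
Horizontally T sinθ = mv²/r and vertically T cosθ = mg, so tanθ = v²/(rg).
v = √(r g tanθ) = √(1.520 × 10.0 × 1.889) = √28.71 = 5.358 m/s.

5.36 m/s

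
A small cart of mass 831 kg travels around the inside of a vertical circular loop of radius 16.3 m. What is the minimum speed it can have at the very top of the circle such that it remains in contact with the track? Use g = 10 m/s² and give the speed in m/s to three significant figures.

12.8 m/s

At the top, both weight mg and N point toward the centre: N + mg = mv²/r.
At minimum speed N → 0, so mg = mv_min²/r ⇒ v_min = √(g r) = √(10.0 × 16.3) = 12.77 m/s.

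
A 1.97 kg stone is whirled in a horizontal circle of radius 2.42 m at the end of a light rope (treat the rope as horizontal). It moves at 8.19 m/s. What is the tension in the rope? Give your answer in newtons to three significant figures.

54.6 N

The tension is the only horizontal force, so it supplies the full centripetal force: T = m v²/r = 1.97 × (8.190)²/2.42 = 1.97 × 67.08/2.42 = 54.60 N.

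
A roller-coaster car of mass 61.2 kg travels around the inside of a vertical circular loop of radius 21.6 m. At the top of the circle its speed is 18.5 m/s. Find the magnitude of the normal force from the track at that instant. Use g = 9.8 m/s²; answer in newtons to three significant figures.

At the top, both N and the weight mg point inward (toward the centre), so N + mg = mv²/r.
N = m(v²/r − g) = 61.2 × ((18.5)²/21.6 − 9.8) = 61.2 × (15.84 − 9.8) = 61.2 × 6.045 = 369.9 N.

370 N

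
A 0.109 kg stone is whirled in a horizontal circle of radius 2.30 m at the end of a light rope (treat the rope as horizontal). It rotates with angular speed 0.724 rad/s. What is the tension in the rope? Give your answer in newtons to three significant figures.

v = ωr = 0.724 × 2.30 = 1.665 m/s.
The tension is the only horizontal force, so it supplies the full centripetal force: T = m v²/r = 0.109 × (1.665)²/2.30 = 0.109 × 2.773/2.30 = 0.1314 N.

0.131 N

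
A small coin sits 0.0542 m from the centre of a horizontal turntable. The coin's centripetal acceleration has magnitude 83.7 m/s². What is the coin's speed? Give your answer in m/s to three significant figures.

2.13 m/s

a_c = v²/r ⇒ v = √(a_c · r) = √(83.7 × 0.0542) = √4.537 = 2.130 m/s.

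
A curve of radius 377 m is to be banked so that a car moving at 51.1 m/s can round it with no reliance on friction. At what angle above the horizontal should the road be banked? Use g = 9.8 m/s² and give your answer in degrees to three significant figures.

35.3°

With no friction, the horizontal component of the normal force provides the centripetal force: N sinθ = mv²/r, while N cosθ = mg vertically.
Dividing: tanθ = v²/(r g) = (51.1)²/(377 × 9.8) = 2611/3695 = 0.7068.
θ = arctan(0.7068) = 35.25°.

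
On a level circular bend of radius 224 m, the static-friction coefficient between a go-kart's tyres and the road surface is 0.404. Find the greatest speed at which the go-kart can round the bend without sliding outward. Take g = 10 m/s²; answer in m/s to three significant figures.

30.1 m/s

On a flat curve, static friction is the only horizontal force, so it must supply the full centripetal force: μ_s m g = m v²/r.
Mass cancels: v_max = √(μ_s g r) = √(0.404 × 10.0 × 224) = √905.0 = 30.08 m/s.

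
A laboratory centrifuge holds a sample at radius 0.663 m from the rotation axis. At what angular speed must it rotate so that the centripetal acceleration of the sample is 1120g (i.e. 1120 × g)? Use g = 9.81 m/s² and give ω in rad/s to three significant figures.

Centripetal acceleration a_c = ω²r. Setting ω²r = 1120g:
ω = √(1120g / r) = √(1120 × 9.81 / 0.663) = √16570 = 128.7 rad/s.

129 rad/s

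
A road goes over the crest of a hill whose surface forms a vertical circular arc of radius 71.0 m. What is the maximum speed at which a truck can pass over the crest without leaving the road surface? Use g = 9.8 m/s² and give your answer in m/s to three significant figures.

At the crest the centre of the circle is below the truck, so the net downward (centripetal) force is mg − N = mv²/r.
The truck leaves the road when N → 0, giving v_max = √(g r) = √(9.8 × 71.0) = 26.38 m/s.

26.4 m/s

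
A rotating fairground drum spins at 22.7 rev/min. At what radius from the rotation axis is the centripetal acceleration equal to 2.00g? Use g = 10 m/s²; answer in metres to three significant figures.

ω = 22.7 rev/min × 2π/60 = 2.377 rad/s.
a_c = ω²r = 2.00g ⇒ r = 2.00 × 10.0 / (2.377)² = 20.00/5.651 = 3.539 m.

3.54 m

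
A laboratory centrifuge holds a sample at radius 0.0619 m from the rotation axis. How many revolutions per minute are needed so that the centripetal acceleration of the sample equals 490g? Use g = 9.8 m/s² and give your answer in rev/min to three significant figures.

Require ω²r = 490g, so ω = √(490 × 9.8/0.0619) = 278.5 rad/s.
In rev/min: ω × 60/(2π) = 278.5 × 60/(2π) = 2660 rev/min.

2660 rev/min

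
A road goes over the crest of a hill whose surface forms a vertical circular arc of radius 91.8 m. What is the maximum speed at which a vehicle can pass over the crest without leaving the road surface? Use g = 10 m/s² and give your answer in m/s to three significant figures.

30.3 m/s

At the crest the centre of the circle is below the vehicle, so the net downward (centripetal) force is mg − N = mv²/r.
The vehicle leaves the road when N → 0, giving v_max = √(g r) = √(10.0 × 91.8) = 30.30 m/s.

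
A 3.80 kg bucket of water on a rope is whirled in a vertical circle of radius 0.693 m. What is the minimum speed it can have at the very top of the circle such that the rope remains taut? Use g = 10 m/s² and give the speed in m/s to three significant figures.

At the highest point the centre is directly below, so both the weight and T act inward: T + mg = mv²/r.
At minimum speed T → 0, so mg = mv_min²/r ⇒ v_min = √(g r) = √(10.0 × 0.693) = 2.632 m/s.

2.63 m/s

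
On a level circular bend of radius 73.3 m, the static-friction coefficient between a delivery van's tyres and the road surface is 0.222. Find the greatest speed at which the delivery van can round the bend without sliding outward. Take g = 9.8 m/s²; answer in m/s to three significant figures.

12.6 m/s

On a flat curve, static friction is the only horizontal force, so it must supply the full centripetal force: μ_s m g = m v²/r.
Mass cancels: v_max = √(μ_s g r) = √(0.222 × 9.8 × 73.3) = √159.5 = 12.63 m/s.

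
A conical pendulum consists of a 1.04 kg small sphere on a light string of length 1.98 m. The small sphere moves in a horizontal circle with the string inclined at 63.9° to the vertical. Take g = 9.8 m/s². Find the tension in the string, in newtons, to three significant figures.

23.2 N

Vertically the bob has no acceleration, so T cosθ = mg.
T = mg/cosθ = 1.04 × 9.8 / cos 63.9° = 10.19/0.4399 = 23.17 N.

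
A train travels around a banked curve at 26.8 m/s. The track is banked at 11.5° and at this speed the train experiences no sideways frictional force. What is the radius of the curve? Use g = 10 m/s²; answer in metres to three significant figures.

Frictionless banking: tanθ = v²/(rg), so r = v²/(g tanθ).
r = (26.8)²/(10.0 × tan 11.5°) = 718.2/(10.0 × 0.2035) = 718.2/2.035 = 353.0 m.

353 m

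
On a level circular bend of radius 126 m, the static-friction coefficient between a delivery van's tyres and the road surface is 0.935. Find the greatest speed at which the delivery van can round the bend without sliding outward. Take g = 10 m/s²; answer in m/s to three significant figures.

The only inward force on a level bend is static friction, so at the limit f_s = μ_s N = μ_s m g = m v²/r.
Mass cancels: v_max = √(μ_s g r) = √(0.935 × 10.0 × 126) = √1178 = 34.32 m/s.

34.3 m/s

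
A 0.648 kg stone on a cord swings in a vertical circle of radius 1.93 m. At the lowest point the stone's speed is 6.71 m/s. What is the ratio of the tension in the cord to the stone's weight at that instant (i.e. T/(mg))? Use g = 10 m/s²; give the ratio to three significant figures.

At the bottom, T − mg = mv²/r, so T = m(v²/r + g) and T/(mg) = v²/(rg) + 1 = (6.71)²/(1.93 × 10.0) + 1 = 2.333 + 1 = 3.333.

3.33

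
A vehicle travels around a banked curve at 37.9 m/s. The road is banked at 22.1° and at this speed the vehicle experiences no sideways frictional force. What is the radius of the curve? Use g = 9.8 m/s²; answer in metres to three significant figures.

361 m

Frictionless banking: tanθ = v²/(rg), so r = v²/(g tanθ).
r = (37.9)²/(9.8 × tan 22.1°) = 1436/(9.8 × 0.4061) = 1436/3.979 = 361.0 m.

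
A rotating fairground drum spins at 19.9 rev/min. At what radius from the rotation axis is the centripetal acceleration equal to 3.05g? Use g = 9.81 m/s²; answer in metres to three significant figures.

6.89 m

ω = 19.9 rev/min × 2π/60 = 2.084 rad/s.
a_c = ω²r = 3.05g ⇒ r = 3.05 × 9.81 / (2.084)² = 29.92/4.343 = 6.890 m.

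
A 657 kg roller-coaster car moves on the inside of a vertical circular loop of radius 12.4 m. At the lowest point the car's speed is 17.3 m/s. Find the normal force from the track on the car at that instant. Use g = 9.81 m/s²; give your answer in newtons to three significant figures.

22300 N

At the lowest point, N points up (toward the centre) and the weight mg points down (away from the centre), so the net inward force is N − mg = mv²/r.
N = m(v²/r + g) = 657 × ((17.3)²/12.4 + 9.81) = 657 × (24.14 + 9.81) = 657 × 33.95 = 22300 N.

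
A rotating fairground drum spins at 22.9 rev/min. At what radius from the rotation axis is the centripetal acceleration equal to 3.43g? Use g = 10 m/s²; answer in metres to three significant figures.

ω = 22.9 rev/min × 2π/60 = 2.398 rad/s.
a_c = ω²r = 3.43g ⇒ r = 3.43 × 10.0 / (2.398)² = 34.30/5.751 = 5.964 m.

5.96 m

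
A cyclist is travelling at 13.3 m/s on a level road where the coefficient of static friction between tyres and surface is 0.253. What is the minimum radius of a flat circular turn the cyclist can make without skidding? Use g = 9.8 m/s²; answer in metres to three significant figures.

At the limit, μ_s m g = m v²/r, so r_min = v²/(μ_s g) = (13.3)²/(0.253 × 9.8) = 176.9/2.479 = 71.34 m.

71.3 m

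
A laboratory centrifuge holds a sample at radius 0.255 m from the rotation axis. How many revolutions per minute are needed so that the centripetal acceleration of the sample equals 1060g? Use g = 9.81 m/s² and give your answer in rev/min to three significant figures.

1930 rev/min

Require ω²r = 1060g, so ω = √(1060 × 9.81/0.255) = 201.9 rad/s.
In rev/min: ω × 60/(2π) = 201.9 × 60/(2π) = 1928 rev/min.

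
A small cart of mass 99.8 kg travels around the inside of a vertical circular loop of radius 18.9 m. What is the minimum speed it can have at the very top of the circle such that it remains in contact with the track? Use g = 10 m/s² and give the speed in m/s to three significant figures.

At the highest point the centre is directly below, so both the weight and N act inward: N + mg = mv²/r.
At minimum speed N → 0, so mg = mv_min²/r ⇒ v_min = √(g r) = √(10.0 × 18.9) = 13.75 m/s.

13.7 m/s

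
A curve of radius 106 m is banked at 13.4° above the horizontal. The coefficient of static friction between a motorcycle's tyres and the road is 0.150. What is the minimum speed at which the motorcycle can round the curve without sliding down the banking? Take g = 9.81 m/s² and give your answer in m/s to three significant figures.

9.41 m/s

At the minimum speed, friction acts up the slope at its limiting value f = μN. Radially (horizontal, toward centre): N sinθ − μN cosθ = mv²/r. Vertically: N cosθ + μN sinθ = mg.
Dividing: v² = r g (sinθ − μcosθ)/(cosθ + μsinθ).
sinθ − μcosθ = 0.2317 − 0.150×0.9728 = 0.08583; cosθ + μsinθ = 0.9728 + 0.150×0.2317 = 1.008.
v² = 106 × 9.81 × 0.08583/1.008 = 88.59 m²/s², so v = 9.412 m/s.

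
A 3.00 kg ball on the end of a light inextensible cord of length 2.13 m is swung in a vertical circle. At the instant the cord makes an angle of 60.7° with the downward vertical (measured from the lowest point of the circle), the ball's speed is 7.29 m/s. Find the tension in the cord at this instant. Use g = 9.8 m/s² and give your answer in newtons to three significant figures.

Take the radial direction toward the centre of the circle as positive. The component of the weight along the string toward the centre is −mg cos φ (φ measured from the bottom), so Newton's second law along the string gives T − mg cos φ = m v²/r.
cos 60.7° = 0.4894, so T = m(v²/r + g cos φ) = 3.00 × ((7.29)²/2.13 + 9.8 × 0.4894) = 3.00 × (24.95 + (4.796)) = 3.00 × 29.75 = 89.24 N.

89.2 N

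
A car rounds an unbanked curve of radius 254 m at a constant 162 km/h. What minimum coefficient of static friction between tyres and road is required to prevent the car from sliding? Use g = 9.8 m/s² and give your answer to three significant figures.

v = 162/3.6 = 45.00 m/s.
Friction provides the centripetal force: μ_s m g = m v²/r, so μ_s = v²/(g r) = (45.00)²/(9.8 × 254) = 2025/2489 = 0.8135.

0.814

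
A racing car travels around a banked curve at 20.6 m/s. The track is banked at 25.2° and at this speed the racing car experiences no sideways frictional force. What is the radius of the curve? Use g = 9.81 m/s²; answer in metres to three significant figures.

Frictionless banking: tanθ = v²/(rg), so r = v²/(g tanθ).
r = (20.6)²/(9.81 × tan 25.2°) = 424.4/(9.81 × 0.4706) = 424.4/4.616 = 91.93 m.

91.9 m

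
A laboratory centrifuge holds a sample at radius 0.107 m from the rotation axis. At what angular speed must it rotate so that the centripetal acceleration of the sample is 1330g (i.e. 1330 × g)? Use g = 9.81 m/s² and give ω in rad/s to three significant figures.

349 rad/s

Centripetal acceleration a_c = ω²r. Setting ω²r = 1330g:
ω = √(1330g / r) = √(1330 × 9.81 / 0.107) = √121900 = 349.2 rad/s.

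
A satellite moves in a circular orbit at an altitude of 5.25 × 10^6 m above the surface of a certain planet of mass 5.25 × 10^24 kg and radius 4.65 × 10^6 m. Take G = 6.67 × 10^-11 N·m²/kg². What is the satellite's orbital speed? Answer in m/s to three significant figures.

5950 m/s

Orbital radius r = R + h = 4.65 × 10^6 + 5.25 × 10^6 = 9.900 × 10^6 m.
Gravity supplies the centripetal force: G M m / r² = m v² / r, so v = √(GM/r).
v = √(6.67 × 10^-11 × 5.25 × 10^24 / 9.900 × 10^6) = √(3.537 × 10^7) = 5947 m/s.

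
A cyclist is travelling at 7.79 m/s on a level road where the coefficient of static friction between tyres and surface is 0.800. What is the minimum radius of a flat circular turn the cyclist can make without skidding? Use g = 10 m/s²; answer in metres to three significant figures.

At the limit, μ_s m g = m v²/r, so r_min = v²/(μ_s g) = (7.79)²/(0.800 × 10.0) = 60.68/8.000 = 7.586 m.

7.59 m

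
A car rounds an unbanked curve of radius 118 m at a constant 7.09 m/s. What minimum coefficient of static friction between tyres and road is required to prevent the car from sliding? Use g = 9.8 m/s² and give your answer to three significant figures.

Friction provides the centripetal force: μ_s m g = m v²/r, so μ_s = v²/(g r) = (7.090)²/(9.8 × 118) = 50.27/1156 = 0.04347.

0.0435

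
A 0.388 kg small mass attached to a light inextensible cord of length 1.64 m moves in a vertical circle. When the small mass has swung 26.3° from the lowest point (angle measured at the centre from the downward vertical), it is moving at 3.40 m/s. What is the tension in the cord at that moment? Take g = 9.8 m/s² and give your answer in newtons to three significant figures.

6.14 N

Take the radial direction toward the centre of the circle as positive. The component of the weight along the string toward the centre is −mg cos φ (φ measured from the bottom), so Newton's second law along the string gives T − mg cos φ = m v²/r.
cos 26.3° = 0.8965, so T = m(v²/r + g cos φ) = 0.388 × ((3.40)²/1.64 + 9.8 × 0.8965) = 0.388 × (7.049 + (8.786)) = 0.388 × 15.83 = 6.144 N.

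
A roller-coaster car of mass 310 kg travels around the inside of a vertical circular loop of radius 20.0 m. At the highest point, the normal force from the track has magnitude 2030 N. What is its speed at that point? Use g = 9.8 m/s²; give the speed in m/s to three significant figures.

18.1 m/s

At the top, N + mg = mv²/r, so v = √(r(N/m + g)) = √(20.0 × (2030/310 + 9.8)) = √(20.0 × 16.35) = √327.0 = 18.08 m/s.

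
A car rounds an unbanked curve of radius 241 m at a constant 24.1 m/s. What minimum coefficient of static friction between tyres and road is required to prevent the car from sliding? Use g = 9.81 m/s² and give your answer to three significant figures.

0.246

Friction provides the centripetal force: μ_s m g = m v²/r, so μ_s = v²/(g r) = (24.10)²/(9.81 × 241) = 580.8/2364 = 0.2457.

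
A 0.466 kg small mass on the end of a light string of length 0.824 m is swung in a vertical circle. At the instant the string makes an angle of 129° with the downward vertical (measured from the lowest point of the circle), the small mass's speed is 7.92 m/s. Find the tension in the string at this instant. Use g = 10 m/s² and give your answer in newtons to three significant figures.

32.5 N

Take the radial direction toward the centre of the circle as positive. The component of the weight along the string toward the centre is −mg cos φ (φ measured from the bottom), so Newton's second law along the string gives T − mg cos φ = m v²/r.
cos 129° = -0.6293, so T = m(v²/r + g cos φ) = 0.466 × ((7.92)²/0.824 + 10.0 × -0.6293) = 0.466 × (76.12 + (-6.293)) = 0.466 × 69.83 = 32.54 N.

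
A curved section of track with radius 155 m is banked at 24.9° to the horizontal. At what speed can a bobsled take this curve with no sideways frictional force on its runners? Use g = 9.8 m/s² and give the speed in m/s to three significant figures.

26.6 m/s

On a frictionless banked curve, N sinθ = mv²/r and N cosθ = mg, so tanθ = v²/(rg).
v = √(r g tanθ) = √(155 × 9.8 × tan 24.9°) = √(155 × 9.8 × 0.4642) = √705.1 = 26.55 m/s.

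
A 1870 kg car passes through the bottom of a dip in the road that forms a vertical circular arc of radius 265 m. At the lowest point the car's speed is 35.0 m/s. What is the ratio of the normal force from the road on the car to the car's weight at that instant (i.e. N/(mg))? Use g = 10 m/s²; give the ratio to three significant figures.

At the bottom, N − mg = mv²/r, so N = m(v²/r + g) and N/(mg) = v²/(rg) + 1 = (35.0)²/(265 × 10.0) + 1 = 0.4623 + 1 = 1.462.

1.46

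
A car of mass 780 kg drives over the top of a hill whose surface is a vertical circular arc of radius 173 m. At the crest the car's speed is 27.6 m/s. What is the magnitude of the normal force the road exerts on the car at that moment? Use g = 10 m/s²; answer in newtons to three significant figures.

At the crest the centripetal acceleration points downward (toward the centre of the arc), so mg − N = mv²/r.
N = m(g − v²/r) = 780 × (10.0 − (27.6)²/173) = 780 × (10.0 − 4.403) = 780 × 5.597 = 4365 N.

4370 N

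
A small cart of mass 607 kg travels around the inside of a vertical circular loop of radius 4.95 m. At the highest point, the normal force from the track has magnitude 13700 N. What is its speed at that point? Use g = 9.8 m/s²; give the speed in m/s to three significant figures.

At the top, N + mg = mv²/r, so v = √(r(N/m + g)) = √(4.95 × (13700/607 + 9.8)) = √(4.95 × 32.37) = √160.2 = 12.66 m/s.

12.7 m/s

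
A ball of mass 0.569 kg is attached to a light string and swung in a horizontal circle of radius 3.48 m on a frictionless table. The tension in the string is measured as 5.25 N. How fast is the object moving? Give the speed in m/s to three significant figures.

5.67 m/s

T = m v²/r ⇒ v = √(T r / m) = √(5.25 × 3.48 / 0.569) = √32.11 = 5.666 m/s.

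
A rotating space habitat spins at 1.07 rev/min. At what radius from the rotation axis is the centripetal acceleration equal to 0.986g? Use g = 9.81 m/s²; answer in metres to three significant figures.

770 m

ω = 1.07 rev/min × 2π/60 = 0.1121 rad/s.
a_c = ω²r = 0.986g ⇒ r = 0.986 × 9.81 / (0.1121)² = 9.673/0.01256 = 770.4 m.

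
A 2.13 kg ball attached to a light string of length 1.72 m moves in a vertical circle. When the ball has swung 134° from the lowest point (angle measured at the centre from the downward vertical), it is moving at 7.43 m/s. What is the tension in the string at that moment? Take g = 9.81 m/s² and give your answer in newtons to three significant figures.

Take the radial direction toward the centre of the circle as positive. The component of the weight along the string toward the centre is −mg cos φ (φ measured from the bottom), so Newton's second law along the string gives T − mg cos φ = m v²/r.
cos 134° = -0.6947, so T = m(v²/r + g cos φ) = 2.13 × ((7.43)²/1.72 + 9.81 × -0.6947) = 2.13 × (32.10 + (-6.815)) = 2.13 × 25.28 = 53.85 N.

53.8 N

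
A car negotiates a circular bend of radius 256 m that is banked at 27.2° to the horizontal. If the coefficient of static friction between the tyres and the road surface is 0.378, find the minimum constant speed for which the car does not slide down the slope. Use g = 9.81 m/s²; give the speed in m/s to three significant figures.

At the minimum speed, friction acts up the slope at its limiting value f = μN. Radially (horizontal, toward centre): N sinθ − μN cosθ = mv²/r. Vertically: N cosθ + μN sinθ = mg.
Dividing: v² = r g (sinθ − μcosθ)/(cosθ + μsinθ).
sinθ − μcosθ = 0.4571 − 0.378×0.8894 = 0.1209; cosθ + μsinθ = 0.8894 + 0.378×0.4571 = 1.062.
v² = 256 × 9.81 × 0.1209/1.062 = 285.8 m²/s², so v = 16.91 m/s.

16.9 m/s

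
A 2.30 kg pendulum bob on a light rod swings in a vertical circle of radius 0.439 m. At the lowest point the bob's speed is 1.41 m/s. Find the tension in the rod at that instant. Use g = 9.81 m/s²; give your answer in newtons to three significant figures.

33.0 N

At the lowest point, T points up (toward the centre) and the weight mg points down (away from the centre), so the net inward force is T − mg = mv²/r.
T = m(v²/r + g) = 2.30 × ((1.41)²/0.439 + 9.81) = 2.30 × (4.529 + 9.81) = 2.30 × 14.34 = 32.98 N.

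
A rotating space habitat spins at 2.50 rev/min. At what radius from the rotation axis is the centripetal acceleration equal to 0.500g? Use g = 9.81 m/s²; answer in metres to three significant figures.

ω = 2.50 rev/min × 2π/60 = 0.2618 rad/s.
a_c = ω²r = 0.500g ⇒ r = 0.500 × 9.81 / (0.2618)² = 4.905/0.06854 = 71.57 m.

71.6 m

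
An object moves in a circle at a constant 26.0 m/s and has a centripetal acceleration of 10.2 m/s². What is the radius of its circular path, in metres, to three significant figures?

a_c = v²/r ⇒ r = v²/a_c = (26.0)²/10.2 = 676.0/10.2 = 66.27 m.

66.3 m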